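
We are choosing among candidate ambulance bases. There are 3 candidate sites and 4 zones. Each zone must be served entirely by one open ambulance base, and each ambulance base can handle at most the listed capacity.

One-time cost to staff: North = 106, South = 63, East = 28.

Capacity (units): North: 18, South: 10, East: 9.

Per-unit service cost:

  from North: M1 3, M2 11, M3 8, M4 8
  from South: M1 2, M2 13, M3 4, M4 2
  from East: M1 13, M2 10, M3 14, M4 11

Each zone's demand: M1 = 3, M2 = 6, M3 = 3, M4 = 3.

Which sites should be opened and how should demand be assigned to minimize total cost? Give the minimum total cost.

Open {South, East}: M1→South 2·3=6, M2→East 10·6=60, M3→South 4·3=12, M4→South 2·3=6.
Loads: South carries 9/10, East carries 6/9. Service 84; fixed 91; total 175.
Next best feasible plan costs 202.

Minimum total cost: 175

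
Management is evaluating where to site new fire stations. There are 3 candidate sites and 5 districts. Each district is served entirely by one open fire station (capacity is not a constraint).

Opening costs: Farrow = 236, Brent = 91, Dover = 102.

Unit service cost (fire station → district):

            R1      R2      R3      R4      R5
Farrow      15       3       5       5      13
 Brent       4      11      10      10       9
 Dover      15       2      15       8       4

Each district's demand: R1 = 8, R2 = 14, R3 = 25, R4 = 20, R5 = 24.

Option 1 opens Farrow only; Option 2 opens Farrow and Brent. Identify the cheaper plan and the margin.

Option 2 is cheaper by 93.

Option 1: {Farrow}: R1→Farrow 15·8=120, R2→Farrow 3·14=42, R3→Farrow 5·25=125, R4→Farrow 5·20=100, R5→Farrow 13·24=312. Service 699; fixed 236; total 935.
Option 2: {Farrow, Brent}: R1→Brent 4·8=32, R2→Farrow 3·14=42, R3→Farrow 5·25=125, R4→Farrow 5·20=100, R5→Brent 9·24=216. Service 515; fixed 327; total 842.
Difference: |935 − 842| = 93.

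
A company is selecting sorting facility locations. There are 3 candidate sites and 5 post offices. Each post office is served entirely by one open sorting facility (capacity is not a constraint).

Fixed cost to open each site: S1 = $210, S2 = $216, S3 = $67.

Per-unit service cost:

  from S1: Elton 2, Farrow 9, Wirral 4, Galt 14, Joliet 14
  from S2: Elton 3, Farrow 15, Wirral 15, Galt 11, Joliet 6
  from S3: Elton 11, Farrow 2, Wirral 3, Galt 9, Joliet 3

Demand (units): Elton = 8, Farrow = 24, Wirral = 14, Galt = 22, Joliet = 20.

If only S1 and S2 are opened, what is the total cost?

Total cost: 1076

Each post office is assigned to its cheapest site among the open ones.
{S1, S2}: Elton→S1 2·8=16, Farrow→S1 9·24=216, Wirral→S1 4·14=56, Galt→S2 11·22=242, Joliet→S2 6·20=120. Service 650; fixed 426; total 1076.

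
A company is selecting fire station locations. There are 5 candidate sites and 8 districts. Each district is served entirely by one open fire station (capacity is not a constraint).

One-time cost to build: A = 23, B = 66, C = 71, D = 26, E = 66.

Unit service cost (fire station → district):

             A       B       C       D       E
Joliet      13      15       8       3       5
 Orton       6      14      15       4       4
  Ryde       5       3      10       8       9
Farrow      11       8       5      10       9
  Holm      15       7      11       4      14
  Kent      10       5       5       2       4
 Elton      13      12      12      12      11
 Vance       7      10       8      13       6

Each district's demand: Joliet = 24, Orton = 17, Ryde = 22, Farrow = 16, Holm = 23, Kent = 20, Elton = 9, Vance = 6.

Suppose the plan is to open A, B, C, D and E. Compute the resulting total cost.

Total cost: 805

Each district is assigned to its cheapest site among the open ones.
{A, B, C, D, E}: Joliet→D 3·24=72, Orton→D 4·17=68, Ryde→B 3·22=66, Farrow→C 5·16=80, Holm→D 4·23=92, Kent→D 2·20=40, Elton→E 11·9=99, Vance→E 6·6=36. Service 553; fixed 252; total 805.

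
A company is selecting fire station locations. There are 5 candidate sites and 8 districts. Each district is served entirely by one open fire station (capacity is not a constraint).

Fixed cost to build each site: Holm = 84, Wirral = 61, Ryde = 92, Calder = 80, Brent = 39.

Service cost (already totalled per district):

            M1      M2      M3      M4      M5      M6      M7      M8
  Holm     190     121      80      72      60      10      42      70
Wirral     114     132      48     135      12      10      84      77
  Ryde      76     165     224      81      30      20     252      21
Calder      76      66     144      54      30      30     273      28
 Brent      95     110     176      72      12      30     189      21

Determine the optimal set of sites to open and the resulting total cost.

Open Wirral and Calder; minimum total cost 519.

For any fixed open set, each district goes to its cheapest open site; total = fixed + service.
{Wirral, Calder}: M1→Calder 76, M2→Calder 66, M3→Wirral 48, M4→Calder 54, M5→Wirral 12, M6→Wirral 10, M7→Wirral 84, M8→Calder 28. Service 378; fixed 141; total 519.
{Holm, Calder}: service 386 + fixed 164 = 550
{Wirral, Calder, Brent}: M1→Calder 76, M2→Calder 66, M3→Wirral 48, M4→Calder 54, M5→Wirral 12, M6→Wirral 10, M7→Wirral 84, M8→Brent 21. Service 371; fixed 180; total 551.
{Holm, Wirral, Ryde, Calder, Brent}: M1→Ryde 76, M2→Calder 66, M3→Wirral 48, M4→Calder 54, M5→Wirral 12, M6→Holm 10, M7→Holm 42, M8→Ryde 21. Service 329; fixed 356; total 685.
No other subset beats 519.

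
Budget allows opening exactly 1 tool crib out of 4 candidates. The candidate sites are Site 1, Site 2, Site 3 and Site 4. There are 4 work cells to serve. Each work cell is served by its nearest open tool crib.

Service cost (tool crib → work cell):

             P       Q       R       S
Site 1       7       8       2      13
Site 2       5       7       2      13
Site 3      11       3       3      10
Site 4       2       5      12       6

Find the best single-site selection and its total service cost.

With exactly 1 open, each work cell uses its cheapest among the chosen.
{Site 4}: P→Site 4 2, Q→Site 4 5, R→Site 4 12, S→Site 4 6. Service cost 25.
{Site 2}: service cost 27
{Site 3}: service cost 27
Among all 4 size-1 choices, {Site 4} is lowest.

Choose Site 4 only; total service cost 25.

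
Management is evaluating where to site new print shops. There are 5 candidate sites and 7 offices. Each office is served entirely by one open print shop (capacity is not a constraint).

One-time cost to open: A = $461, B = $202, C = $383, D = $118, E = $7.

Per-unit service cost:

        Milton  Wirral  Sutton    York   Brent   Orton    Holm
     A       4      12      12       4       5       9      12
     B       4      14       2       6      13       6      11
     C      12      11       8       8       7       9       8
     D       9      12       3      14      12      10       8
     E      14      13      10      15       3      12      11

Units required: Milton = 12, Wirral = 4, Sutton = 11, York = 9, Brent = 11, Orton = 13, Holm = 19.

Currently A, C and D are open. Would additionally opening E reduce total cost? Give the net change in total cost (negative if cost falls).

Yes — net change −15 (cost falls by 15).

Current service cost with {A, C, D}: 485.
Adding E: each office re-picks its cheapest; new service cost 463, saving 22.
Extra fixed cost: 7. Net change = 7 − 22 = -15.
(Totals: 1447 → 1432.)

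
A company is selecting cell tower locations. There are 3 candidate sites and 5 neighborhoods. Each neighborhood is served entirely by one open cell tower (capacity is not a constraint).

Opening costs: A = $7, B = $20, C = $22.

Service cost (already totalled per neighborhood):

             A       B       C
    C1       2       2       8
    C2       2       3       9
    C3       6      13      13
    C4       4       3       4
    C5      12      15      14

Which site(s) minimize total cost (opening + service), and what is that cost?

Open A only; minimum total cost 33.

For any fixed open set, each neighborhood goes to its cheapest open site; total = fixed + service.
{A}: C1→A 2, C2→A 2, C3→A 6, C4→A 4, C5→A 12. Service 26; fixed 7; total 33.
{A, B}: C1→A 2, C2→A 2, C3→A 6, C4→B 3, C5→A 12. Service 25; fixed 27; total 52.
{A, C}: service 26 + fixed 29 = 55
{A, B, C}: C1→A 2, C2→A 2, C3→A 6, C4→B 3, C5→A 12. Service 25; fixed 49; total 74.
(All 7 nonempty subsets were checked; A only is lowest.)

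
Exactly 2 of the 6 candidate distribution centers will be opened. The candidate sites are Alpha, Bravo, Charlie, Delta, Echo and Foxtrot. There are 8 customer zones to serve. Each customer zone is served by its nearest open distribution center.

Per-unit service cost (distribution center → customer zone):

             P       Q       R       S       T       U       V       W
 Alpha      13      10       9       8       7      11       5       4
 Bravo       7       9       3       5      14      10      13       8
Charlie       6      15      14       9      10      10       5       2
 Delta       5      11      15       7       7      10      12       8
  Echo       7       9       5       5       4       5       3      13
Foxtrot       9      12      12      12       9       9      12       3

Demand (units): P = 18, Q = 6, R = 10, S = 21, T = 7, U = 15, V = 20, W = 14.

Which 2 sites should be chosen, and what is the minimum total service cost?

Choose Charlie and Echo; total service cost 508.

With exactly 2 open, each customer zone uses its cheapest among the chosen.
{Charlie, Echo}: P→Charlie 6·18=108, Q→Echo 9·6=54, R→Echo 5·10=50, S→Echo 5·21=105, T→Echo 4·7=28, U→Echo 5·15=75, V→Echo 3·20=60, W→Charlie 2·14=28. Service cost 508.
{Echo, Foxtrot}: service cost 540
{Alpha, Echo}: service cost 554
Among all 15 size-2 choices, {Charlie, Echo} is lowest.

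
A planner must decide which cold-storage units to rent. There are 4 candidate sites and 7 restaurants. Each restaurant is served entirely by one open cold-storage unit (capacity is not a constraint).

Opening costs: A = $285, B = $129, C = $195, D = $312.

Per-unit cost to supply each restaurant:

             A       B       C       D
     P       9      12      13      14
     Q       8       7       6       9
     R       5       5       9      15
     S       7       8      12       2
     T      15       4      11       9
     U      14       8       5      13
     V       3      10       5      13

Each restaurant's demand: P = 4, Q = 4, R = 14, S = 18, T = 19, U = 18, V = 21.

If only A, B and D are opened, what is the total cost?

Each restaurant is assigned to its cheapest site among the open ones.
{A, B, D}: P→A 9·4=36, Q→B 7·4=28, R→A 5·14=70, S→D 2·18=36, T→B 4·19=76, U→B 8·18=144, V→A 3·21=63. Service 453; fixed 726; total 1179.

Total cost: 1179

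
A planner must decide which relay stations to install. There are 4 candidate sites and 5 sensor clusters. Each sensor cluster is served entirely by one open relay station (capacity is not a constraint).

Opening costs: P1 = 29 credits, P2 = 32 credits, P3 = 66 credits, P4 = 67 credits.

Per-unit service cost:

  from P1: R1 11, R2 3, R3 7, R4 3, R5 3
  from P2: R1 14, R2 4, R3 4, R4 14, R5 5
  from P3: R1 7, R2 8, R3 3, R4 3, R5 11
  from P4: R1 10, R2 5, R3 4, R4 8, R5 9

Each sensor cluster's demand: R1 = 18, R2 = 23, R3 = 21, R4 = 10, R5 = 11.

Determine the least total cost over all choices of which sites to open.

For any fixed open set, each sensor cluster goes to its cheapest open site; total = fixed + service.
{P1, P3}: R1→P3 7·18=126, R2→P1 3·23=69, R3→P3 3·21=63, R4→P1 3·10=30, R5→P1 3·11=33. Service 321; fixed 95; total 416.
{P1, P2, P3}: service 321 + fixed 127 = 448
{P2, P3}: service 366 + fixed 98 = 464
{P1, P2, P3, P4}: R1→P3 7·18=126, R2→P1 3·23=69, R3→P3 3·21=63, R4→P1 3·10=30, R5→P1 3·11=33. Service 321; fixed 194; total 515.
No other subset beats 416.

Minimum total cost: 416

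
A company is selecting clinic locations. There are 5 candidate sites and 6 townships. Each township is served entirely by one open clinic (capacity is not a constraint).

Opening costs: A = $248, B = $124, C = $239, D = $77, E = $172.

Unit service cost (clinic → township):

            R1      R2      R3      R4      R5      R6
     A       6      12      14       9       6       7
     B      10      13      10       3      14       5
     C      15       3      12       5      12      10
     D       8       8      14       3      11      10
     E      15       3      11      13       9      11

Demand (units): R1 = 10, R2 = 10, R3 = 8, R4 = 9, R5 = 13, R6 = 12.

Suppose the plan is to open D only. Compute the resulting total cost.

Total cost: 639

Each township is assigned to its cheapest site among the open ones.
{D}: R1→D 8·10=80, R2→D 8·10=80, R3→D 14·8=112, R4→D 3·9=27, R5→D 11·13=143, R6→D 10·12=120. Service 562; fixed 77; total 639.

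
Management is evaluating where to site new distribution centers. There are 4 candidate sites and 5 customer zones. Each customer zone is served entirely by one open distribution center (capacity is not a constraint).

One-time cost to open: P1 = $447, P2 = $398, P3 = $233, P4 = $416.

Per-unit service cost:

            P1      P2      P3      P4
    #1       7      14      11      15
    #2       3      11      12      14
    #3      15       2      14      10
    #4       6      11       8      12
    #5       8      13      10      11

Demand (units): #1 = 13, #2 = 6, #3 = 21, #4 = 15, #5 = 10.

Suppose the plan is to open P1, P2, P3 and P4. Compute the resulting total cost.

Each customer zone is assigned to its cheapest site among the open ones.
{P1, P2, P3, P4}: #1→P1 7·13=91, #2→P1 3·6=18, #3→P2 2·21=42, #4→P1 6·15=90, #5→P1 8·10=80. Service 321; fixed 1494; total 1815.

Total cost: 1815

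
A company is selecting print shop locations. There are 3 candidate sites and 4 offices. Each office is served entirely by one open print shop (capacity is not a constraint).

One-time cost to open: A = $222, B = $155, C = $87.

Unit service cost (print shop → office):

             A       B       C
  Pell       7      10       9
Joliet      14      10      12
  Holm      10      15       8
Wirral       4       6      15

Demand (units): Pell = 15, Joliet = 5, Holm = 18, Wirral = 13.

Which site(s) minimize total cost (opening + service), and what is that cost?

For any fixed open set, each office goes to its cheapest open site; total = fixed + service.
{C}: Pell→C 9·15=135, Joliet→C 12·5=60, Holm→C 8·18=144, Wirral→C 15·13=195. Service 534; fixed 87; total 621.
{A}: service 407 + fixed 222 = 629
{B, C}: service 407 + fixed 242 = 649
{A, B, C}: Pell→A 7·15=105, Joliet→B 10·5=50, Holm→C 8·18=144, Wirral→A 4·13=52. Service 351; fixed 464; total 815.
No other subset beats 621.

Open C only; minimum total cost 621.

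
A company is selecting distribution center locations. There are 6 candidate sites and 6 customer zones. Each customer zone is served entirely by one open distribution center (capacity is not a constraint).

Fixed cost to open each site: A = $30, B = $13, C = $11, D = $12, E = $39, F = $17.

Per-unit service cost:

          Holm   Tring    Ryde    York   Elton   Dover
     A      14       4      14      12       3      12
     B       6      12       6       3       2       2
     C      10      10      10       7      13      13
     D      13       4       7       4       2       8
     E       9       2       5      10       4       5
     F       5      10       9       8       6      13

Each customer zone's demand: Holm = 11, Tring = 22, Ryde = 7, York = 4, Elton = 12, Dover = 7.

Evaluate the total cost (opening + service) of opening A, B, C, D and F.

Each customer zone is assigned to its cheapest site among the open ones.
{A, B, C, D, F}: Holm→F 5·11=55, Tring→A 4·22=88, Ryde→B 6·7=42, York→B 3·4=12, Elton→B 2·12=24, Dover→B 2·7=14. Service 235; fixed 83; total 318.

Total cost: 318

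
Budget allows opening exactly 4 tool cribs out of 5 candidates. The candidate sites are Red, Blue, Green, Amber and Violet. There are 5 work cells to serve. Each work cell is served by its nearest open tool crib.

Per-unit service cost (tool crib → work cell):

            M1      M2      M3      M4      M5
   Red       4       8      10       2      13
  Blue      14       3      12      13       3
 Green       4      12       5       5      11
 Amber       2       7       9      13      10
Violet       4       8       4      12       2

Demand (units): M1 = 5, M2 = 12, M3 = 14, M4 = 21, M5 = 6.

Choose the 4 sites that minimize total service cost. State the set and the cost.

With exactly 4 open, each work cell uses its cheapest among the chosen.
{Red, Blue, Amber, Violet}: M1→Amber 2·5=10, M2→Blue 3·12=36, M3→Violet 4·14=56, M4→Red 2·21=42, M5→Violet 2·6=12. Service cost 156.
{Red, Blue, Green, Violet}: service cost 166
{Red, Blue, Green, Amber}: service cost 176
Among all 5 size-4 choices, {Red, Blue, Amber, Violet} is lowest.

Choose Red, Blue, Amber and Violet; total service cost 156.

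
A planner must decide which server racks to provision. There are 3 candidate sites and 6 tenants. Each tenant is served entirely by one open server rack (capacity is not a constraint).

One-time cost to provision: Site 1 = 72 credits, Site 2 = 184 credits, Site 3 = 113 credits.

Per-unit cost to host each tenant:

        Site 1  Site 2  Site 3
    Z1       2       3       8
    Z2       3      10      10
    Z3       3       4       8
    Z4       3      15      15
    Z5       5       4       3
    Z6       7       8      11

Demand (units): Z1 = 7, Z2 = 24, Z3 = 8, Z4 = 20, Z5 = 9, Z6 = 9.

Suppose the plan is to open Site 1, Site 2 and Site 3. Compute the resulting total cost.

Total cost: 629

Each tenant is assigned to its cheapest site among the open ones.
{Site 1, Site 2, Site 3}: Z1→Site 1 2·7=14, Z2→Site 1 3·24=72, Z3→Site 1 3·8=24, Z4→Site 1 3·20=60, Z5→Site 3 3·9=27, Z6→Site 1 7·9=63. Service 260; fixed 369; total 629.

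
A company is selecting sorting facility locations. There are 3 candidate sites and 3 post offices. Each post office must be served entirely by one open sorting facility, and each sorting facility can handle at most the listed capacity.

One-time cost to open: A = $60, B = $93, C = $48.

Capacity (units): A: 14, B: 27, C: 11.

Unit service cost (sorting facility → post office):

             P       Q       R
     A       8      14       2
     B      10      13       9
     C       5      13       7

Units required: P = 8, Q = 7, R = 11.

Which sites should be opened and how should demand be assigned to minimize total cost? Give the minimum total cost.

Open {A, B}: P→B 10·8=80, Q→B 13·7=91, R→A 2·11=22.
Loads: A carries 11/14, B carries 15/27. Service 193; fixed 153; total 346.
Next best feasible plan costs 354.

Minimum total cost: 346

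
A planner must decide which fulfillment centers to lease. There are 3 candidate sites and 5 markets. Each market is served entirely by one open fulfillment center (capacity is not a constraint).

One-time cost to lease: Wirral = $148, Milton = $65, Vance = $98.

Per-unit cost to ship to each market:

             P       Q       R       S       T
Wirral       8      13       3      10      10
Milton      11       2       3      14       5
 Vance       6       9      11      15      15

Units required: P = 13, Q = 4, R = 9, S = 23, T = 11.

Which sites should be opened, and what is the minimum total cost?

Open Milton only; minimum total cost 620.

For any fixed open set, each market goes to its cheapest open site; total = fixed + service.
{Milton}: P→Milton 11·13=143, Q→Milton 2·4=8, R→Milton 3·9=27, S→Milton 14·23=322, T→Milton 5·11=55. Service 555; fixed 65; total 620.
{Wirral, Milton}: P→Wirral 8·13=104, Q→Milton 2·4=8, R→Wirral 3·9=27, S→Wirral 10·23=230, T→Milton 5·11=55. Service 424; fixed 213; total 637.
{Milton, Vance}: service 490 + fixed 163 = 653
{Wirral, Milton, Vance}: service 398 + fixed 311 = 709
No other subset beats 620.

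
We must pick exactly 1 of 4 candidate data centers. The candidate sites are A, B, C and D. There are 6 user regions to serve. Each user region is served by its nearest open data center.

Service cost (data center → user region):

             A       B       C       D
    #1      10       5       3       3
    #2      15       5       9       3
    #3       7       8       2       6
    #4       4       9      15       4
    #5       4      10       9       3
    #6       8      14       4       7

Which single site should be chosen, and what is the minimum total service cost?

With exactly 1 open, each user region uses its cheapest among the chosen.
{D}: #1→D 3, #2→D 3, #3→D 6, #4→D 4, #5→D 3, #6→D 7. Service cost 26.
{C}: service cost 42
{A}: service cost 48
Among all 4 size-1 choices, {D} is lowest.

Choose D only; total service cost 26.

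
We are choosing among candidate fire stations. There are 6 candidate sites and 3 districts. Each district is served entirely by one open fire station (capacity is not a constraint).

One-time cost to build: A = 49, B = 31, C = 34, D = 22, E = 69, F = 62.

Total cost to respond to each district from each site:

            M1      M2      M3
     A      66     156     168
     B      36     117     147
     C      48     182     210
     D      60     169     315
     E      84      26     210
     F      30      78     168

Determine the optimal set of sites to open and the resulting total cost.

For any fixed open set, each district goes to its cheapest open site; total = fixed + service.
{B, E}: M1→B 36, M2→E 26, M3→B 147. Service 209; fixed 100; total 309.
{B}: M1→B 36, M2→B 117, M3→B 147. Service 300; fixed 31; total 331.
{B, D, E}: M1→B 36, M2→E 26, M3→B 147. Service 209; fixed 122; total 331.
{A, B, C, D, E, F}: service 203 + fixed 267 = 470
No other subset beats 309.

Open B and E; minimum total cost 309.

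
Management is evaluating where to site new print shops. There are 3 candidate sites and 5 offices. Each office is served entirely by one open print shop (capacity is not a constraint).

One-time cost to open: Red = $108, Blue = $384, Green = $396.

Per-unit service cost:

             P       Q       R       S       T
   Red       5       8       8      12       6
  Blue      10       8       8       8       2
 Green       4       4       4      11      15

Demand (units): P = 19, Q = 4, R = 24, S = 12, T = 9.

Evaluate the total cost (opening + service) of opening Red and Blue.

Each office is assigned to its cheapest site among the open ones.
{Red, Blue}: P→Red 5·19=95, Q→Red 8·4=32, R→Red 8·24=192, S→Blue 8·12=96, T→Blue 2·9=18. Service 433; fixed 492; total 925.

Total cost: 925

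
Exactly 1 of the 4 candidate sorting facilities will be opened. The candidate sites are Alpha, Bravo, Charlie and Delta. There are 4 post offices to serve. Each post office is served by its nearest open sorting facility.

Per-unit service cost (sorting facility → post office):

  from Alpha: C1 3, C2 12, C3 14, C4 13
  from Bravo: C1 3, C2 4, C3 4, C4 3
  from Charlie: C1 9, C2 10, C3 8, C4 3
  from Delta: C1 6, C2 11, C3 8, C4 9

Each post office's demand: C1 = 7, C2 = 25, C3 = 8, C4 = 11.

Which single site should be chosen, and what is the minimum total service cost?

With exactly 1 open, each post office uses its cheapest among the chosen.
{Bravo}: C1→Bravo 3·7=21, C2→Bravo 4·25=100, C3→Bravo 4·8=32, C4→Bravo 3·11=33. Service cost 186.
{Charlie}: service cost 410
{Delta}: service cost 480
Among all 4 size-1 choices, {Bravo} is lowest.

Choose Bravo only; total service cost 186.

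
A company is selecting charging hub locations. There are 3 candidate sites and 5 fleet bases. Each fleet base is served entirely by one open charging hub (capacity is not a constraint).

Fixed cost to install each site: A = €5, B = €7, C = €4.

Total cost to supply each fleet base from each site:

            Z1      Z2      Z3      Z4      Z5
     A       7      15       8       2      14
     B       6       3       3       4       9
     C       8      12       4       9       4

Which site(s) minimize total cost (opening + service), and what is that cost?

For any fixed open set, each fleet base goes to its cheapest open site; total = fixed + service.
{B, C}: Z1→B 6, Z2→B 3, Z3→B 3, Z4→B 4, Z5→C 4. Service 20; fixed 11; total 31.
{B}: service 25 + fixed 7 = 32
{A, B, C}: service 18 + fixed 16 = 34
{C}: service 37 + fixed 4 = 41
(All 7 nonempty subsets were checked; B and C is lowest.)

Open B and C; minimum total cost 31.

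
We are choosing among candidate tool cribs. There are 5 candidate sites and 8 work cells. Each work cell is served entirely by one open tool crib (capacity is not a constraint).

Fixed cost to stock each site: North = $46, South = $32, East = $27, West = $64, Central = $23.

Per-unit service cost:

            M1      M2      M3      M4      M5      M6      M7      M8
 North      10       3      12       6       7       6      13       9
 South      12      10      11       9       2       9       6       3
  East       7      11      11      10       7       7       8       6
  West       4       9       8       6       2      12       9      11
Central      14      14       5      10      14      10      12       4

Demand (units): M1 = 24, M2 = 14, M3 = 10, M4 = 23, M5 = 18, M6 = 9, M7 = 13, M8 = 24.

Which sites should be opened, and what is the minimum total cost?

For any fixed open set, each work cell goes to its cheapest open site; total = fixed + service.
{North, South, West, Central}: M1→West 4·24=96, M2→North 3·14=42, M3→Central 5·10=50, M4→North 6·23=138, M5→South 2·18=36, M6→North 6·9=54, M7→South 6·13=78, M8→South 3·24=72. Service 566; fixed 165; total 731.
{North, South, West}: service 596 + fixed 142 = 738
{North, South, East, West, Central}: service 566 + fixed 192 = 758
{Central}: service 1406 + fixed 23 = 1429
No other subset beats 731.

Open North, South, West and Central; minimum total cost 731.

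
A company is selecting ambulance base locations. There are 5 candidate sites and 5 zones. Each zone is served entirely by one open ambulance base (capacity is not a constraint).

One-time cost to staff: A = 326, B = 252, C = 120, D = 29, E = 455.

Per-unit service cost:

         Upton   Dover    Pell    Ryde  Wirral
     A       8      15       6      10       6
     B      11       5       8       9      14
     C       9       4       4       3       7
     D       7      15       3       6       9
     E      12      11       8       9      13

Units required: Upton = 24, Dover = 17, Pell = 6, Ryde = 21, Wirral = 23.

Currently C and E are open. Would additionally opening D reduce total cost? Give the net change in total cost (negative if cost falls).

Yes — net change −25 (cost falls by 25).

Current service cost with {C, E}: 532.
Adding D: each zone re-picks its cheapest; new service cost 478, saving 54.
Extra fixed cost: 29. Net change = 29 − 54 = -25.
(Totals: 1107 → 1082.)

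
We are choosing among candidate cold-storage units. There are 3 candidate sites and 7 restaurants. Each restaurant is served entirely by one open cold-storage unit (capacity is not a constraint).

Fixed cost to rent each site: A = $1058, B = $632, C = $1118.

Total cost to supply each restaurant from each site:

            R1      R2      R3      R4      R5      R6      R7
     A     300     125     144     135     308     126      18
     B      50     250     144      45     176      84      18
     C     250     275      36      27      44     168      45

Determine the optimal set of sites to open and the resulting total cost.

For any fixed open set, each restaurant goes to its cheapest open site; total = fixed + service.
{B}: R1→B 50, R2→B 250, R3→B 144, R4→B 45, R5→B 176, R6→B 84, R7→B 18. Service 767; fixed 632; total 1399.
{C}: service 845 + fixed 1118 = 1963
{A}: R1→A 300, R2→A 125, R3→A 144, R4→A 135, R5→A 308, R6→A 126, R7→A 18. Service 1156; fixed 1058; total 2214.
{A, B, C}: service 384 + fixed 2808 = 3192
No other subset beats 1399.

Open B only; minimum total cost 1399.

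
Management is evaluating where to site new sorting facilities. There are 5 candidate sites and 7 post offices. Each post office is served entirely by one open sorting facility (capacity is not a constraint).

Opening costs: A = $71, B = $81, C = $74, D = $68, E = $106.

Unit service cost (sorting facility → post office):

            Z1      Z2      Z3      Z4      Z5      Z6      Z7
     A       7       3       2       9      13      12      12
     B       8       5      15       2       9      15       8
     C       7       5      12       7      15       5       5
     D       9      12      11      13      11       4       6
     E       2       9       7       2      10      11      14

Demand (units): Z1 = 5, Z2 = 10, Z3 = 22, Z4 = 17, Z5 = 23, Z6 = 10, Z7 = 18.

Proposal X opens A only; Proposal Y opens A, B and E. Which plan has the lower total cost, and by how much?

Proposal X: {A}: Z1→A 7·5=35, Z2→A 3·10=30, Z3→A 2·22=44, Z4→A 9·17=153, Z5→A 13·23=299, Z6→A 12·10=120, Z7→A 12·18=216. Service 897; fixed 71; total 968.
Proposal Y: {A, B, E}: Z1→E 2·5=10, Z2→A 3·10=30, Z3→A 2·22=44, Z4→B 2·17=34, Z5→B 9·23=207, Z6→E 11·10=110, Z7→B 8·18=144. Service 579; fixed 258; total 837.
Difference: |968 − 837| = 131.

Proposal Y is cheaper by 131.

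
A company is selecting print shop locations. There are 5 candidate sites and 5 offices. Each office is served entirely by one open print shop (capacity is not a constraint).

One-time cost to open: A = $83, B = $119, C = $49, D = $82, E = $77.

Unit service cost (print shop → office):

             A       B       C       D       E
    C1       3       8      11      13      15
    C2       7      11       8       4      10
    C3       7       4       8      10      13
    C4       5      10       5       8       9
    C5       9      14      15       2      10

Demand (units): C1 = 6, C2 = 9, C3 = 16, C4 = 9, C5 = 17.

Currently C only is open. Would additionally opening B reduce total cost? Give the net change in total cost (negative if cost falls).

Current service cost with {C}: 566.
Adding B: each office re-picks its cheapest; new service cost 467, saving 99.
Extra fixed cost: 119. Net change = 119 − 99 = 20.
(Totals: 615 → 635.)

No — net change +20 (cost rises by 20).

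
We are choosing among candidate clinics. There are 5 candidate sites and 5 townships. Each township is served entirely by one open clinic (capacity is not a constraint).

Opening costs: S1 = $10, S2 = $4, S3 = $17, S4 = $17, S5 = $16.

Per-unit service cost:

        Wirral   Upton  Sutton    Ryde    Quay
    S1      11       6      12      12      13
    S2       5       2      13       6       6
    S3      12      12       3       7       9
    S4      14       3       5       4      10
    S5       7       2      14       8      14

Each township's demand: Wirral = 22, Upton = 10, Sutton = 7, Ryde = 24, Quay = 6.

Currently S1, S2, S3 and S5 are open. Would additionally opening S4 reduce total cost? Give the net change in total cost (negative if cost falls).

Current service cost with {S1, S2, S3, S5}: 331.
Adding S4: each township re-picks its cheapest; new service cost 283, saving 48.
Extra fixed cost: 17. Net change = 17 − 48 = -31.
(Totals: 378 → 347.)

Yes — net change −31 (cost falls by 31).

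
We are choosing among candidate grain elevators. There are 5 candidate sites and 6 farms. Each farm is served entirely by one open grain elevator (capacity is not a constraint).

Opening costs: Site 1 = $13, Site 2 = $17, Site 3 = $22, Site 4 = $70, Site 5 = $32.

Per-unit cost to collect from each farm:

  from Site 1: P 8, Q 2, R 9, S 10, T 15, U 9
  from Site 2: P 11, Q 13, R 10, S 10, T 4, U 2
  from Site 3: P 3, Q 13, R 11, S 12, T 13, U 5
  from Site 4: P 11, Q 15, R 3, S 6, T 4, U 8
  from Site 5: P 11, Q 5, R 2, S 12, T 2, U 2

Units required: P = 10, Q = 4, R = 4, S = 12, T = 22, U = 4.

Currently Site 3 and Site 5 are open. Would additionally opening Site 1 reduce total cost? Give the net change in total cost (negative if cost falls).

Yes — net change −23 (cost falls by 23).

Current service cost with {Site 3, Site 5}: 254.
Adding Site 1: each farm re-picks its cheapest; new service cost 218, saving 36.
Extra fixed cost: 13. Net change = 13 − 36 = -23.
(Totals: 308 → 285.)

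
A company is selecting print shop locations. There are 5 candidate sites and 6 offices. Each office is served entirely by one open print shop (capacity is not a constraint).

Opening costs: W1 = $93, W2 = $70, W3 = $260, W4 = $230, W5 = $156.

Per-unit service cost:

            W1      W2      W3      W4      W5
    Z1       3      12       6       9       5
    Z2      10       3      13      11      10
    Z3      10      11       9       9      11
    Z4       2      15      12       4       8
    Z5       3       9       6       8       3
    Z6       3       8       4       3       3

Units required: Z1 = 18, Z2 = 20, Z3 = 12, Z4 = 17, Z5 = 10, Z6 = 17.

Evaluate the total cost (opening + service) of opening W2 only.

Each office is assigned to its cheapest site among the open ones.
{W2}: Z1→W2 12·18=216, Z2→W2 3·20=60, Z3→W2 11·12=132, Z4→W2 15·17=255, Z5→W2 9·10=90, Z6→W2 8·17=136. Service 889; fixed 70; total 959.

Total cost: 959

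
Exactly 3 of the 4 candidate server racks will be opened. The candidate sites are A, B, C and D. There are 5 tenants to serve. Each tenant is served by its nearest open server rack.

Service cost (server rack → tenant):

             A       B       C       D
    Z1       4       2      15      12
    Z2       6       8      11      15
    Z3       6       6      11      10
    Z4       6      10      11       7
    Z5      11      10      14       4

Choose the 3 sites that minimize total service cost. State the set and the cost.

Choose A, B and D; total service cost 24.

With exactly 3 open, each tenant uses its cheapest among the chosen.
{A, B, D}: Z1→B 2, Z2→A 6, Z3→A 6, Z4→A 6, Z5→D 4. Service cost 24.
{A, C, D}: service cost 26
{B, C, D}: service cost 27
Among all 4 size-3 choices, {A, B, D} is lowest.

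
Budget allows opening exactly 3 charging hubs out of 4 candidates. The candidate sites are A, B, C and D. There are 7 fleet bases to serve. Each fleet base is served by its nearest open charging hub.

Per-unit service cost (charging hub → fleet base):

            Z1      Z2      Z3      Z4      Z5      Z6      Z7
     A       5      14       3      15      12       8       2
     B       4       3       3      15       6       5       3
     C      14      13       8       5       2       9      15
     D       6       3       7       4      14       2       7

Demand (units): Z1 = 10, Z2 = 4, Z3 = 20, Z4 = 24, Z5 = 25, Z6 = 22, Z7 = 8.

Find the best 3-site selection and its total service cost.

Choose B, C and D; total service cost 326.

With exactly 3 open, each fleet base uses its cheapest among the chosen.
{B, C, D}: Z1→B 4·10=40, Z2→B 3·4=12, Z3→B 3·20=60, Z4→D 4·24=96, Z5→C 2·25=50, Z6→D 2·22=44, Z7→B 3·8=24. Service cost 326.
{A, C, D}: service cost 328
{A, B, C}: service cost 408
Among all 4 size-3 choices, {B, C, D} is lowest.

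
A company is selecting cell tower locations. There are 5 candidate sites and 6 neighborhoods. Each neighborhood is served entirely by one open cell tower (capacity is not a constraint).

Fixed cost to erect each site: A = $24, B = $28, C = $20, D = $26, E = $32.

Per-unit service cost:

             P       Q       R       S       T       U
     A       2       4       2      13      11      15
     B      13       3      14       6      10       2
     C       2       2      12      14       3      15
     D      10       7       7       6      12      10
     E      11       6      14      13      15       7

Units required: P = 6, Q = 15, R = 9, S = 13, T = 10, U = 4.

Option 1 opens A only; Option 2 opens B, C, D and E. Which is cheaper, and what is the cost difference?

Option 1: {A}: P→A 2·6=12, Q→A 4·15=60, R→A 2·9=18, S→A 13·13=169, T→A 11·10=110, U→A 15·4=60. Service 429; fixed 24; total 453.
Option 2: {B, C, D, E}: P→C 2·6=12, Q→C 2·15=30, R→D 7·9=63, S→B 6·13=78, T→C 3·10=30, U→B 2·4=8. Service 221; fixed 106; total 327.
Difference: |453 − 327| = 126.

Option 2 is cheaper by 126.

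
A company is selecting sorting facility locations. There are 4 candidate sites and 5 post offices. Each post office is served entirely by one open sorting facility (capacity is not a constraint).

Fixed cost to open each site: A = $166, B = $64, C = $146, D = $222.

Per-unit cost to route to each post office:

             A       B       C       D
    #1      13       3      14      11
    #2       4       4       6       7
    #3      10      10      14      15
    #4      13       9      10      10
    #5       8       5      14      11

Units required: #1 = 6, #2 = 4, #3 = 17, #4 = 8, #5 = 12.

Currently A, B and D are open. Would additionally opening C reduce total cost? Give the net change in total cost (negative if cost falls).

Current service cost with {A, B, D}: 336.
Adding C: each post office re-picks its cheapest; new service cost 336, saving 0.
Extra fixed cost: 146. Net change = 146 − 0 = 146.
(Totals: 788 → 934.)

No — net change +146 (cost rises by 146).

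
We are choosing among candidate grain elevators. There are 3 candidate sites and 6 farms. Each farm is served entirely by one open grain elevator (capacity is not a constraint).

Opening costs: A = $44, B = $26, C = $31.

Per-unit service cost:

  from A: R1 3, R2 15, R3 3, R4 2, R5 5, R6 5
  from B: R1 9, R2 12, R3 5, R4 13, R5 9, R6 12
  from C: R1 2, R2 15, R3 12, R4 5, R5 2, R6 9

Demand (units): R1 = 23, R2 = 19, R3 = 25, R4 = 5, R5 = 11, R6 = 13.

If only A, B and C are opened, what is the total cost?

Total cost: 547

Each farm is assigned to its cheapest site among the open ones.
{A, B, C}: R1→C 2·23=46, R2→B 12·19=228, R3→A 3·25=75, R4→A 2·5=10, R5→C 2·11=22, R6→A 5·13=65. Service 446; fixed 101; total 547.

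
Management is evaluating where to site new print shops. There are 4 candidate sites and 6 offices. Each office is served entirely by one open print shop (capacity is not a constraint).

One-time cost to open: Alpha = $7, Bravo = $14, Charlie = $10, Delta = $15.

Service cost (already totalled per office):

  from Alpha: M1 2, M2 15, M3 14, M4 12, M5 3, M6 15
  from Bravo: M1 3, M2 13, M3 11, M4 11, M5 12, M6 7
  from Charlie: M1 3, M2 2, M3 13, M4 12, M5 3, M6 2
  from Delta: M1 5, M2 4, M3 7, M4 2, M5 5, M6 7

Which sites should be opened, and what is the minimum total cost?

Open Charlie and Delta; minimum total cost 44.

For any fixed open set, each office goes to its cheapest open site; total = fixed + service.
{Charlie, Delta}: M1→Charlie 3, M2→Charlie 2, M3→Delta 7, M4→Delta 2, M5→Charlie 3, M6→Charlie 2. Service 19; fixed 25; total 44.
{Charlie}: M1→Charlie 3, M2→Charlie 2, M3→Charlie 13, M4→Charlie 12, M5→Charlie 3, M6→Charlie 2. Service 35; fixed 10; total 45.
{Delta}: M1→Delta 5, M2→Delta 4, M3→Delta 7, M4→Delta 2, M5→Delta 5, M6→Delta 7. Service 30; fixed 15; total 45.
{Alpha, Bravo, Charlie, Delta}: service 18 + fixed 46 = 64
(All 15 nonempty subsets were checked; Charlie and Delta is lowest.)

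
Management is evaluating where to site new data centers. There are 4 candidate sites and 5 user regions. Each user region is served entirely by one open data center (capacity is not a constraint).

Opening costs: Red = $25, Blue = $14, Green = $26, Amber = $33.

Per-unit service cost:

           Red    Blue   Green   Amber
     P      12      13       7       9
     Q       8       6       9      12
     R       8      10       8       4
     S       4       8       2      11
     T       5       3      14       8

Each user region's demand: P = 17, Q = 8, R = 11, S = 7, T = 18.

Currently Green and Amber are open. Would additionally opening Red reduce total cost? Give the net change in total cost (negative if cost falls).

Current service cost with {Green, Amber}: 393.
Adding Red: each user region re-picks its cheapest; new service cost 331, saving 62.
Extra fixed cost: 25. Net change = 25 − 62 = -37.
(Totals: 452 → 415.)

Yes — net change −37 (cost falls by 37).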